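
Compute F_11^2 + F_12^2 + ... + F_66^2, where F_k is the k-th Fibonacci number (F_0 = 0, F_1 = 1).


There is a standard identity sum_{k=0}^{N} F_k^2 = F_N * F_{N+1} (proved inductively from the telescoping relation F_k^2 = F_k F_{k+1} - F_{k-1} F_k). Then
sum_{k=11}^{66} F_k^2 = F_66 F_67 - F_10 F_11.
Computing: F_66 = 27777890035288, F_67 = 44945570212853, F_10 = 55, F_11 = 89.
Sum = 27777890035288 * 44945570212853 - 55 * 89 = 1248493106945946501841151769.

1248493106945946501841151769


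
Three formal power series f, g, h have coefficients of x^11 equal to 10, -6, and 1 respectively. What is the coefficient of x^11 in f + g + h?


Series addition is componentwise:
10 + -6 + 1
= 5

5


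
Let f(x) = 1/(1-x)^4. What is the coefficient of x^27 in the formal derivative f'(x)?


Differentiate: d/dx [ 1/(1-x)^r ] = r / (1-x)^(r+1).
Here r = 4, so f'(x) = 4 / (1-x)^5.
The expansion of 1/(1-x)^(r+1) has coefficient of x^n equal to C(n+r, r).
So the coefficient of x^27 in f'(x) is
4 * C(31, 4) = 4 * 31465 = 125860

125860


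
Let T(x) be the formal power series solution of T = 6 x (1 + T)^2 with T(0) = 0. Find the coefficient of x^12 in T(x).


Apply the Lagrange inversion formula: if T = 6 x * phi(T) with phi(t) = (1 + t)^2, then [x^n] T = 6^n * (1/n) [t^(n-1)] phi(t)^n = 6^n * (1/n) [t^(n-1)] (1 + t)^(2n) = 6^n * (1/n) C(2n, n-1).
Using the identity C(2n, n-1) = C(2n, n) * n / (n+1), the unscaled factor equals C(2n, n) / (n+1) = C_n, the n-th Catalan number.
For n = 12: C_12 = C(24, 12) / 13 = 2704156/13 = 208012.
With the 6^12 = 2176782336 factor, the coefficient is 2176782336 * 208012 = 452796847276032.

452796847276032


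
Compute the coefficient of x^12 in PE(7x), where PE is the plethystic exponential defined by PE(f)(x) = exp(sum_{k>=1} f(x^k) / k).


With f(x) = 7x, the exponent is sum_{k>=1} 7 x^k / k = 7 * (-ln(1 - x)). Exponentiating:
PE(7x) = exp(-7 ln(1 - x)) = 1/(1 - x)^7.
By the negative binomial expansion, [x^n] 1/(1 - x)^7 = C(n + 6, 6).
For n = 12: C(18, 6) = 18564.

18564


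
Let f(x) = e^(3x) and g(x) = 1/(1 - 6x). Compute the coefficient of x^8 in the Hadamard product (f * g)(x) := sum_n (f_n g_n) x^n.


Expanding: f_k = 3^k/k! (from e^(3x)) and g_k = 6^k (from 1/(1 - 6x)). So the Hadamard coefficient (f * g)_k = 3^k 6^k / k! = (18)^k / k!.
For k = 8: 18^8/8! = 11019960576/40320 = 9565938/35.

9565938/35


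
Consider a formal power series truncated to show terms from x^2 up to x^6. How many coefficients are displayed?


From x^2 to x^6 inclusive, the count is 6 - 2 + 1 = 5.

5


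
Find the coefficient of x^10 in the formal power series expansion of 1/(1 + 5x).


Write 1/(1 + c x) = 1/(1 - (-c) x) and apply the geometric-series identity
1/(1 - y) = sum_{k>=0} y^k to get 1/(1 + c x) = sum_{k>=0} (-c)^k x^k.
So the coefficient of x^k is (-c)^k = (-1)^k * c^k.
Here c = 5 and k = 10:
(-5)^10 = 1 * 9765625 = 9765625

9765625


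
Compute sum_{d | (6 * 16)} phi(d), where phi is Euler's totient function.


First, 6 * 16 = 96. One classical identity is sum_{d | n} phi(d) = n (each k in [1, n] has a unique gcd with n, and among the k's with gcd(k, n) = n/d there are phi(d) of them). So the sum equals 96. We also verify directly:
Divisors of 96: 1, 2, 3, 4, 6, 8, 12, 16, 24, 32, 48, 96.
phi values: 1, 1, 2, 2, 2, 4, 4, 8, 8, 16, 16, 32.
Sum = 96.

96


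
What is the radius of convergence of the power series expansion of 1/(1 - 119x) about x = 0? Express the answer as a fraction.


Expanding 1/(1 - 119x) = sum_{k>=0} 119^k x^k, the series converges when |119x| < 1, i.e., |x| < 1/119.
So the radius of convergence is 1/119 = 1/119.

1/119


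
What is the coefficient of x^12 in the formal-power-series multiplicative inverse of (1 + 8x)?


The inverse is 1/(1 + 8x). Apply the geometric identity 1/(1 - y) = sum_{k>=0} y^k with y = -8x:
1/(1 + 8x) = sum_{k>=0} (-8)^k x^k.
So the coefficient of x^12 is (-8)^12 = 68719476736.

68719476736


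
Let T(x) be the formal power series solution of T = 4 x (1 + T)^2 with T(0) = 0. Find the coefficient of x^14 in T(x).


Apply the Lagrange inversion formula: if T = 4 x * phi(T) with phi(t) = (1 + t)^2, then [x^n] T = 4^n * (1/n) [t^(n-1)] phi(t)^n = 4^n * (1/n) [t^(n-1)] (1 + t)^(2n) = 4^n * (1/n) C(2n, n-1).
Using the identity C(2n, n-1) = C(2n, n) * n / (n+1), the unscaled factor equals C(2n, n) / (n+1) = C_n, the n-th Catalan number.
For n = 14: C_14 = C(28, 14) / 15 = 40116600/15 = 2674440.
With the 4^14 = 268435456 factor, the coefficient is 268435456 * 2674440 = 717914520944640.

717914520944640


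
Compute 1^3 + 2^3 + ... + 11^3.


This power sum has a closed form given by Faulhaber's formula
sum_{k=1}^{m} k^p = (1 / (p + 1)) * sum_{j=0}^{p} C(p + 1, j) B_j m^(p + 1 - j),
but for small m direct computation is fastest:
1 + 8 + 27 + 64 + 125 + 216 + 343 + 512 + 729 + 1000 + 1331 = 4356.

4356


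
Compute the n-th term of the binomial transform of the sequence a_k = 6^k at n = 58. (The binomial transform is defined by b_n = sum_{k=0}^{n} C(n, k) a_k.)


With a_k = 6^k, b_n = sum_{k=0}^{n} C(n, k) 6^k = (1 + 6)^n by the binomial theorem.
For n = 58: (1 + 6)^58 = 7^58 = 10367793076318844190248738727596255138212949486449.

10367793076318844190248738727596255138212949486449


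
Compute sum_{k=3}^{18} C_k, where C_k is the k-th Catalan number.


C_3 through C_18: 5, 14, 42, 132, 429, 1430, 4862, 16796, 58786, 208012, 742900, 2674440, 9694845, 35357670, 129644790, 477638700
Sum = 5 + 14 + 42 + 132 + 429 + 1430 + 4862 + 16796 + 58786 + 208012 + 742900 + 2674440 + 9694845 + 35357670 + 129644790 + 477638700
= 656043853

656043853


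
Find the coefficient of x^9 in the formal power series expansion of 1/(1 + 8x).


Write 1/(1 + c x) = 1/(1 - (-c) x) and apply the geometric-series identity
1/(1 - y) = sum_{k>=0} y^k to get 1/(1 + c x) = sum_{k>=0} (-c)^k x^k.
So the coefficient of x^k is (-c)^k = (-1)^k * c^k.
Here c = 8 and k = 9:
(-8)^9 = -1 * 134217728 = -134217728

-134217728


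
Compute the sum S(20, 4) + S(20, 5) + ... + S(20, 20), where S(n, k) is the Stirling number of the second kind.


By definition, S(n, k) counts partitions of an n-set into exactly k nonempty blocks.
Computing row n = 20 for k = 4..20:
S(20, k): 45232115901, 749206090500, 4306078895384, 11143554045652, 15170932662679, 12011282644725, 5917584964655, 1900842429486, 411016633391, 61068660380, 6302524580, 452329200, 22350954, 741285, 15675, 190, 1
Sum = 51723577104638.

51723577104638


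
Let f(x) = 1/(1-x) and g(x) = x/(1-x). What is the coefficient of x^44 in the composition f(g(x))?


First simplify the composition: f(g(x)) = 1/(1 - x/(1-x)) = (1-x)/((1-x) - x) = (1-x)/(1-2x).
Now extract the coefficient. Write (1-x)/(1-2x) = 1/(1-2x) - x/(1-2x).
The coefficient of x^n in 1/(1-2x) is 2^n, and in x/(1-2x) is 2^(n-1) (for n >= 1).
So the coefficient of x^44 is 2^44 - 2^43 = 17592186044416 - 8796093022208 = 8796093022208.

8796093022208


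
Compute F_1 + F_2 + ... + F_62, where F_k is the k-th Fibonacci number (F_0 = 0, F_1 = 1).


Use the identity sum_{k=0}^{N} F_k = F_{N+2} - 1 (which follows from F_{k+2} - F_{k+1} = F_k). Then
sum_{k=1}^{62} F_k = (F_{64} - 1) - (F_{2} - 1) = F_{64} - F_{2}.
Computing: F_{64} = 10610209857723, F_{2} = 1, so
Sum = 10610209857723 - 1 = 10610209857722.

10610209857722


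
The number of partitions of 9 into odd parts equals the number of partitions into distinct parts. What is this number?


Computing partitions of 9 into odd parts (1, 3, 5, ...):
Using the generating function prod_{k>=0} 1/(1-x^(2k+1)),
the count is 8

8


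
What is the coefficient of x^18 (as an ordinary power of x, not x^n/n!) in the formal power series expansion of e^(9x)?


The exponential series is e^y = sum_{k>=0} y^k / k!. Substituting y = 9x gives
e^(9x) = sum_{k>=0} 9^k x^k / k!.
So the coefficient of x^n is a^n/n! with a = 9, n = 18:
9^18 / 18! = 150094635296999121/6402373705728000 = 22876792454961/975822848000

22876792454961/975822848000


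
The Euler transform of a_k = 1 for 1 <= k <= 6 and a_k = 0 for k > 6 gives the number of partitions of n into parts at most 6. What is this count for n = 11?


Partitions of 11 into parts at most 6:
Using generating function (1-x)^(-1)(1-x^2)^(-1)...(1-x^6)^(-1),
the coefficient of x^11 = 44

44


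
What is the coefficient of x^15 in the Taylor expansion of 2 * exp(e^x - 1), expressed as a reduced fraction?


exp(e^x - 1) = sum_{k>=0} Bell_k x^k / k!, where Bell_k is the k-th Bell number.
So the coefficient of x^15 is 2 * Bell_15 / 15!.
Computing: Bell_15 = 1382958545 and 15! = 1307674368000, giving
2 * 1382958545/1307674368000 = 276591709/130767436800.

276591709/130767436800


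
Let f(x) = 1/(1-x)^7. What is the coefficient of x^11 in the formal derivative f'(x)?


Differentiate: d/dx [ 1/(1-x)^r ] = r / (1-x)^(r+1).
Here r = 7, so f'(x) = 7 / (1-x)^8.
The expansion of 1/(1-x)^(r+1) has coefficient of x^n equal to C(n+r, r).
So the coefficient of x^11 in f'(x) is
7 * C(18, 7) = 7 * 31824 = 222768

222768


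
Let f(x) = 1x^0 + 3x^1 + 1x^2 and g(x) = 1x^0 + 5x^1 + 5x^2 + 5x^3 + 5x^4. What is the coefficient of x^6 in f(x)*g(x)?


Cauchy product at x^6:
1*5
= 5

5


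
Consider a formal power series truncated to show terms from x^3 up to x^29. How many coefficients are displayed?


From x^3 to x^29 inclusive, the count is 29 - 3 + 1 = 27.

27


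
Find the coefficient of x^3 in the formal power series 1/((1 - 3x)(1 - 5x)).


By partial fractions or Cauchy convolution:
The coefficient equals sum_{k=0}^{3} 3^k * 5^(3-k).
= 272

272


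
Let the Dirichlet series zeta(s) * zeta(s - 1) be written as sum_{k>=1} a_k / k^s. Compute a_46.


Convolution gives a_k = sum_{d | k} d * 1 = sum_{d | k} d = sigma(k), the sum of positive divisors of k.
For k = 46, the divisors are 1, 2, 23, 46, so
sigma(46) = 1 + 2 + 23 + 46 = 72.

72


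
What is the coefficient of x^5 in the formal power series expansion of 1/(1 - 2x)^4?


The general identity 1/(1 - c x)^r = sum_{k>=0} c^k C(k + r - 1, r - 1) x^k follows by substituting y = c x into 1/(1 - y)^r = sum_{k>=0} C(k + r - 1, r - 1) y^k.
For c = 2, r = 4, k = 5:
2^5 * C(8, 3) = 32 * 56 = 1792.

1792


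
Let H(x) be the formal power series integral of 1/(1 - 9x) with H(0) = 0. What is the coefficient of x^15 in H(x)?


1/(1 - 9x) = sum_{k>=0} 9^k x^k. Integrating termwise with H(0) = 0:
H(x) = sum_{k>=0} 9^k x^(k+1) / (k+1) = sum_{m>=1} 9^(m-1) x^m / m.
For m = 15: 9^14/15 = 22876792454961/15 = 7625597484987/5.

7625597484987/5


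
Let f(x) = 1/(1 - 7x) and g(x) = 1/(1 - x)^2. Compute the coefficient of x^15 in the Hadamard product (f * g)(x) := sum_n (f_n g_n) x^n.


f has coefficients f_k = 7^k. For g = 1/(1 - x)^2 the coefficient is g_k = C(k + 1, 1) = k + 1. The Hadamard coefficient is (f * g)_k = 7^k * (k + 1).
For k = 15: 7^15 * 16 = 4747561509943 * 16 = 75960984159088.

75960984159088


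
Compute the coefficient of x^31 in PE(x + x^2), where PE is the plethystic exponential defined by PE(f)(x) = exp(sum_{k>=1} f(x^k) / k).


With f(x) = x + x^2, the exponent is sum_{k>=1} (x^k + x^(2k)) / k = -ln(1 - x) - ln(1 - x^2). Exponentiating:
PE(x + x^2) = 1 / ((1 - x)(1 - x^2)).
This is the generating function for partitions of n into parts of size 1 or 2. The number of 2's can be any j in 0..15, and the rest are 1's, so
[x^31] = floor(31/2) + 1 = 16.

16


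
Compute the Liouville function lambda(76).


The Liouville function is lambda(k) = (-1)^Omega(k), where Omega(k) counts the prime factors of k with multiplicity.
Factoring: 76 = 2 * 2 * 19, so Omega(76) = 3.
lambda(76) = (-1)^3 = -1.

-1


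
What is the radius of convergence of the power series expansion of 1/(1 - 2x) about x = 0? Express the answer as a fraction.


Expanding 1/(1 - 2x) = sum_{k>=0} 2^k x^k, the series converges when |2x| < 1, i.e., |x| < 1/2.
So the radius of convergence is 1/2 = 1/2.

1/2


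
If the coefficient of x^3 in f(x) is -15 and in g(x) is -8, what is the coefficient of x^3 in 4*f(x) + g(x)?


Scalar multiplication scales coefficients: 4 * -15 = -60.
Then add the g coefficient: -60 + -8
= -68

-68


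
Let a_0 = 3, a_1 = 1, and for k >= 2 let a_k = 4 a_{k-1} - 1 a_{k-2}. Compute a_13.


Iterating the recurrence forward:
a_0 = 3
a_1 = 1
a_2 = 4*1 - 1*3 = 1
a_3 = 4*1 - 1*1 = 3
a_4 = 4*3 - 1*1 = 11
a_5 = 4*11 - 1*3 = 41
a_6 = 4*41 - 1*11 = 153
a_7 = 4*153 - 1*41 = 571
a_8 = 4*571 - 1*153 = 2131
a_9 = 4*2131 - 1*571 = 7953
a_10 = 4*7953 - 1*2131 = 29681
a_11 = 4*29681 - 1*7953 = 110771
a_12 = 4*110771 - 1*29681 = 413403
a_13 = 4*413403 - 1*110771 = 1542841
So a_13 = 1542841.

1542841


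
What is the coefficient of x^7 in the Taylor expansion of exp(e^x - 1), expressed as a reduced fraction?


exp(e^x - 1) = sum_{k>=0} Bell_k x^k / k!, where Bell_k is the k-th Bell number.
So the coefficient of x^7 is Bell_7 / 7!.
Computing: Bell_7 = 877 and 7! = 5040, giving
877/5040 = 877/5040.

877/5040


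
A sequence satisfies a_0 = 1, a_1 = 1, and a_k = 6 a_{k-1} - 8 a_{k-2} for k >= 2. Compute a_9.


The characteristic equation is t^2 - 6 t + 8 = 0, with roots r_1 = 4 and r_2 = 2 (so c_1 = r_1 + r_2, c_2 = -r_1 r_2 as required).
One can use the closed form a_n = A r_1^n + B r_2^n, but direct iteration is more reliable:
a_0 = 1, a_1 = 1, a_2 = -2, a_3 = -20, a_4 = -104, a_5 = -464, a_6 = -1952, a_7 = -8000, a_8 = -32384, a_9 = -130304.
So a_9 = -130304.

-130304


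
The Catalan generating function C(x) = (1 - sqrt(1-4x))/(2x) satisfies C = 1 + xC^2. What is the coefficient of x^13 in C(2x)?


Substituting x -> 2x scales the n-th coefficient by 2^n, so [x^13] C(2x) = 2^13 * C_13.
C_13 = C(2*13, 13)/(14) = 10400600/14 = 742900.
So 2^13 * 742900 = 8192 * 742900 = 6085836800.

6085836800


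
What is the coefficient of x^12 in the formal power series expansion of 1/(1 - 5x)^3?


The general identity 1/(1 - c x)^r = sum_{k>=0} c^k C(k + r - 1, r - 1) x^k follows by substituting y = c x into 1/(1 - y)^r = sum_{k>=0} C(k + r - 1, r - 1) y^k.
For c = 5, r = 3, k = 12:
5^12 * C(14, 2) = 244140625 * 91 = 22216796875.

22216796875


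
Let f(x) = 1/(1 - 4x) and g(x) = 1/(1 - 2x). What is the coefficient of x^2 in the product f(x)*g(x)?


The coefficient of x^n in f*g is the Cauchy product: sum_{k=0}^{n} a^k * b^(n-k).
With a=4, b=2, n=2:
sum_{k=0}^{2} 4^k * 2^(2-k)
= 28

28


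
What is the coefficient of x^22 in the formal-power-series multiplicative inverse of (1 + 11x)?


The inverse is 1/(1 + 11x). Apply the geometric identity 1/(1 - y) = sum_{k>=0} y^k with y = -11x:
1/(1 + 11x) = sum_{k>=0} (-11)^k x^k.
So the coefficient of x^22 is (-11)^22 = 81402749386839761113321.

81402749386839761113321


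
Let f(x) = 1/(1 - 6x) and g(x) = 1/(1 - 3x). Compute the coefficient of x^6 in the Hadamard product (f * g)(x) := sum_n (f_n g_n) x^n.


f has coefficients f_k = 6^k and g has coefficients g_k = 3^k, so the Hadamard product has coefficient (f*g)_k = 6^k * 3^k = 18^k.
For k = 6: 18^6 = 34012224.

34012224


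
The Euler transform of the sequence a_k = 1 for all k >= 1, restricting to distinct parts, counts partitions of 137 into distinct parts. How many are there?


Partitions of 137 into distinct parts can be computed via generating function.
Product (1+x)(1+x^2)(1+x^3)...
The coefficient of x^137 = 7755776

7755776


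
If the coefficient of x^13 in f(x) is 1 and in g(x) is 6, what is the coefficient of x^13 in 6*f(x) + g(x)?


Scalar multiplication scales coefficients: 6 * 1 = 6.
Then add the g coefficient: 6 + 6
= 12

12


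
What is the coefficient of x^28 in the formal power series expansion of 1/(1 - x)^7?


The negative binomial / multiset identity is
1/(1 - x)^r = sum_{k>=0} C(k + r - 1, r - 1) x^k.
Here r = 7 and k = 28, so the coefficient is
C(28 + 6, 6) = C(34, 6)
= 1344904

1344904


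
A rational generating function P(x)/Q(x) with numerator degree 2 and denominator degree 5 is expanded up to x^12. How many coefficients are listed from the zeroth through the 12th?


Expanding up to x^12 gives the coefficients for x^0, x^1, ..., x^12.
That is 12 + 1 = 13 coefficients in total.

13


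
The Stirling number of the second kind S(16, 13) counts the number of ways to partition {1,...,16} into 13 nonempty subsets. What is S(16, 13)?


Using the explicit formula S(n,k) = (1/k!) sum_{j=0}^{k} (-1)^(k-j) C(k,j) j^n:
S(16, 13) = 165620
Equivalently, S(n,k) is n! times the coefficient of x^n in the EGF (e^x - 1)^k / k!.

165620


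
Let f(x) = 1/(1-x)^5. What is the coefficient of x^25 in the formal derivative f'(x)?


Differentiate: d/dx [ 1/(1-x)^r ] = r / (1-x)^(r+1).
Here r = 5, so f'(x) = 5 / (1-x)^6.
The expansion of 1/(1-x)^(r+1) has coefficient of x^n equal to C(n+r, r).
So the coefficient of x^25 in f'(x) is
5 * C(30, 5) = 5 * 142506 = 712530

712530


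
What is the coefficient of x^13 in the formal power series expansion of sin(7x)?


The Maclaurin series is sin(t) = sum_{k>=0} (-1)^k t^(2k+1) / (2k+1)!, so substituting t = 7x, only odd powers of x are nonzero, with coefficient of x^(2k+1) equal to (-1)^k 7^(2k+1) / (2k+1)!.
Write 13 = 2*6 + 1, giving the coefficient (-1)^6 * 7^13 / 13! = 96889010407/6227020800 = 13841287201/889574400.

13841287201/889574400


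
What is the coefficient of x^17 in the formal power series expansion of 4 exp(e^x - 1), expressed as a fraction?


exp(e^x - 1) is the exponential generating function for the Bell numbers Bell_k: exp(e^x - 1) = sum_{k>=0} Bell_k x^k / k!.
So the coefficient of x^17 in 4 exp(e^x - 1) is 4 Bell_17 / 17!.
Computing: Bell_17 = 82864869804 and 17! = 355687428096000, giving
4 * 82864869804/355687428096000 = 255755771/274450176000.

255755771/274450176000


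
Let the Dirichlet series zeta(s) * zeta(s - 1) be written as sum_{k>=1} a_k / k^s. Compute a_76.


Convolution gives a_k = sum_{d | k} d * 1 = sum_{d | k} d = sigma(k), the sum of positive divisors of k.
For k = 76, the divisors are 1, 2, 4, 19, 38, 76, so
sigma(76) = 1 + 2 + 4 + 19 + 38 + 76 = 140.

140


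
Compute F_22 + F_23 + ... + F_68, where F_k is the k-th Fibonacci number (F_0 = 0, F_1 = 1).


Use the identity sum_{k=0}^{N} F_k = F_{N+2} - 1 (which follows from F_{k+2} - F_{k+1} = F_k). Then
sum_{k=22}^{68} F_k = (F_{70} - 1) - (F_{23} - 1) = F_{70} - F_{23}.
Computing: F_{70} = 190392490709135, F_{23} = 28657, so
Sum = 190392490709135 - 28657 = 190392490680478.

190392490680478


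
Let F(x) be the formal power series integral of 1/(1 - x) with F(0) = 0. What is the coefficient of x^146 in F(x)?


1/(1 - x) = sum_{k>=0} x^k. Integrating termwise and using F(0) = 0 gives
F(x) = sum_{k>=0} x^(k+1) / (k+1) = sum_{m>=1} x^m / m = -ln(1 - x).
So the coefficient of x^146 is 1/146 = 1/146.

1/146


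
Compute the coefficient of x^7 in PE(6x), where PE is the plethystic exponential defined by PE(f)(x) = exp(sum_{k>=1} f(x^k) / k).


With f(x) = 6x, the exponent is sum_{k>=1} 6 x^k / k = 6 * (-ln(1 - x)). Exponentiating:
PE(6x) = exp(-6 ln(1 - x)) = 1/(1 - x)^6.
By the negative binomial expansion, [x^n] 1/(1 - x)^6 = C(n + 5, 5).
For n = 7: C(12, 5) = 792.

792


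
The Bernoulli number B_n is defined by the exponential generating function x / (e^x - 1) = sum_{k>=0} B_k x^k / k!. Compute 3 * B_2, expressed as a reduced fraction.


Bernoulli numbers can also be computed recursively via B_0 = 1 and sum_{j=0}^{m} C(m+1, j) B_j = 0 for m >= 1. Odd-index Bernoulli numbers vanish for k >= 3.
Computing B_2 = 1/6, so 3 * B_2 = 3 * 1/6 = 1/2.

1/2


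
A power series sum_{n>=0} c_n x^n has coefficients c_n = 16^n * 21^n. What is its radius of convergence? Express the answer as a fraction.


By the root test (Cauchy-Hadamard), the radius is R = 1 / limsup_n |c_n|^(1/n).
Here |c_n|^(1/n) = (16^n * 21^n)^(1/n) = 16 * 21 = 336 for all n.
So R = 1/336 = 1/336.

1/336


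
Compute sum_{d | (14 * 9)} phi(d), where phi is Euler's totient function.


First, 14 * 9 = 126. One classical identity is sum_{d | n} phi(d) = n (each k in [1, n] has a unique gcd with n, and among the k's with gcd(k, n) = n/d there are phi(d) of them). So the sum equals 126. We also verify directly:
Divisors of 126: 1, 2, 3, 6, 7, 9, 14, 18, 21, 42, 63, 126.
phi values: 1, 1, 2, 2, 6, 6, 6, 6, 12, 12, 36, 36.
Sum = 126.

126


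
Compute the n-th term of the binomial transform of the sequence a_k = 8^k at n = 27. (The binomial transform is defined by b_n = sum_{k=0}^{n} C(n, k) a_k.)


With a_k = 8^k, b_n = sum_{k=0}^{n} C(n, k) 8^k = (1 + 8)^n by the binomial theorem.
For n = 27: (1 + 8)^27 = 9^27 = 58149737003040059690390169.

58149737003040059690390169


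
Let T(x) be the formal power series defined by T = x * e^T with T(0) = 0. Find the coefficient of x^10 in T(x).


Apply the Lagrange inversion formula: if T = x * phi(T) with phi(t) = e^t, then
[x^n] T = (1/n) [t^(n-1)] phi(t)^n = (1/n) [t^(n-1)] e^(n t) = (1/n) * n^(n-1) / (n-1)! = n^(n-1) / n!.
When c = 1 this is the Cayley count of rooted labeled trees on n vertices, divided by n!.
For n = 10: 10^9 / 10! = 1000000000/3628800 = 156250/567.

156250/567


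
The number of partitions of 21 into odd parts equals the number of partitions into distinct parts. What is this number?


Computing partitions of 21 into odd parts (1, 3, 5, ...):
Using the generating function prod_{k>=0} 1/(1-x^(2k+1)),
the count is 76

76


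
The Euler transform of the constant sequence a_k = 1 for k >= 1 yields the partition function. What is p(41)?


The Euler transform converts the sequence a_k = 1 into the number of integer partitions.
Using the recurrence or dynamic programming:
p(41) = 44583

44583


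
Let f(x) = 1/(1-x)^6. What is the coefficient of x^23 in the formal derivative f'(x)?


Differentiate: d/dx [ 1/(1-x)^r ] = r / (1-x)^(r+1).
Here r = 6, so f'(x) = 6 / (1-x)^7.
The expansion of 1/(1-x)^(r+1) has coefficient of x^n equal to C(n+r, r).
So the coefficient of x^23 in f'(x) is
6 * C(29, 6) = 6 * 475020 = 2850120

2850120


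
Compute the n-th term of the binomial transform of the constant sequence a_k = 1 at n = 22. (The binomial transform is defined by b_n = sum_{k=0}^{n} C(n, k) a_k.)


With a_k = 1 for all k, b_n = sum_{k=0}^{n} C(n, k) = 2^n by the binomial theorem.
For n = 22: 2^22 = 4194304.

4194304


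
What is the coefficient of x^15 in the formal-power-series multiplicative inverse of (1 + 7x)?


The inverse is 1/(1 + 7x). Apply the geometric identity 1/(1 - y) = sum_{k>=0} y^k with y = -7x:
1/(1 + 7x) = sum_{k>=0} (-7)^k x^k.
So the coefficient of x^15 is (-7)^15 = -4747561509943.

-4747561509943


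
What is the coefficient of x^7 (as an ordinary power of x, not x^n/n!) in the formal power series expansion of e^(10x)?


The exponential series is e^y = sum_{k>=0} y^k / k!. Substituting y = 10x gives
e^(10x) = sum_{k>=0} 10^k x^k / k!.
So the coefficient of x^n is a^n/n! with a = 10, n = 7:
10^7 / 7! = 10000000/5040 = 125000/63

125000/63


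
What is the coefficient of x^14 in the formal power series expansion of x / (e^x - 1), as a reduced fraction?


The exponential generating function for Bernoulli numbers is
x / (e^x - 1) = sum_{k>=0} B_k x^k / k!.
So the coefficient of x^14 in x / (e^x - 1) is B_14 / 14!.
Computing: B_14 = 7/6, 14! = 87178291200, giving
7/6 / 87178291200 = 1/74724249600.

1/74724249600


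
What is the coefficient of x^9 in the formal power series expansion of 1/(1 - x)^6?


The expansion 1/(1 - x)^r = sum_{k>=0} C(k + r - 1, r - 1) x^k follows from the multiset / negative-binomial theorem (or from repeated differentiation of the geometric series).
For r = 6 and k = 9:
C(14, 5) = 87178291200 / (120 * 362880) = 2002.

2002


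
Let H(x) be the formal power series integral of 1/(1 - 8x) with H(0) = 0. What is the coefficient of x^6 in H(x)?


1/(1 - 8x) = sum_{k>=0} 8^k x^k. Integrating termwise with H(0) = 0:
H(x) = sum_{k>=0} 8^k x^(k+1) / (k+1) = sum_{m>=1} 8^(m-1) x^m / m.
For m = 6: 8^5/6 = 32768/6 = 16384/3.

16384/3


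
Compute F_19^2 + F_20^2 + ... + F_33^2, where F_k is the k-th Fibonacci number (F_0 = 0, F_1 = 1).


There is a standard identity sum_{k=0}^{N} F_k^2 = F_N * F_{N+1} (proved inductively from the telescoping relation F_k^2 = F_k F_{k+1} - F_{k-1} F_k). Then
sum_{k=19}^{33} F_k^2 = F_33 F_34 - F_18 F_19.
Computing: F_33 = 3524578, F_34 = 5702887, F_18 = 2584, F_19 = 4181.
Sum = 3524578 * 5702887 - 2584 * 4181 = 20100259252982.

20100259252982


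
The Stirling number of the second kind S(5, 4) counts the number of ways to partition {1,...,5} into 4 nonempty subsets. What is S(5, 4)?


Using the explicit formula S(n,k) = (1/k!) sum_{j=0}^{k} (-1)^(k-j) C(k,j) j^n:
S(5, 4) = 10
Equivalently, S(n,k) is n! times the coefficient of x^n in the EGF (e^x - 1)^k / k!.

10


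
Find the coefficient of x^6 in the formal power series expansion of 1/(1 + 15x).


Write 1/(1 + c x) = 1/(1 - (-c) x) and apply the geometric-series identity
1/(1 - y) = sum_{k>=0} y^k to get 1/(1 + c x) = sum_{k>=0} (-c)^k x^k.
So the coefficient of x^k is (-c)^k = (-1)^k * c^k.
Here c = 15 and k = 6:
(-15)^6 = 1 * 11390625 = 11390625

11390625


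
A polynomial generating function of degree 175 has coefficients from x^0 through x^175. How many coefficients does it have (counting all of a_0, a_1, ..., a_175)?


A polynomial of degree 175 takes the form a_0 + a_1 x + ... + a_175 x^175.
The number of coefficients is 175 + 1 = 176.

176


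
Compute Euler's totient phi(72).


phi(n) counts integers in [1, n] coprime to n. Using the multiplicative formula phi(n) = n * prod_{p | n} (1 - 1/p):
72 = 2^3 * 3^2, so
phi(72) = 72 * (1 - 1/2) * (1 - 1/3) = 24.

24


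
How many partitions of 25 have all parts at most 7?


Using the generating function (1-x)^(-1)(1-x^2)^(-1)...(1-x^7)^(-1),
the coefficient of x^25 counts these restricted partitions.
Result = 860

860


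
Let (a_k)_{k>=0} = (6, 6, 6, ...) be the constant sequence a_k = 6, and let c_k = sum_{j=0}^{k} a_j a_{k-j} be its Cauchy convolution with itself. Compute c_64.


Since a_j = 6 for all j >= 0, the convolution sum becomes
c_k = sum_{j=0}^{k} 6 * 6 = 36 * (k + 1).
Equivalently, the generating function of (a_k) is 6/(1 - x) and its square is 36/(1 - x)^2 = sum_{k>=0} 36(k + 1) x^k.
For k = 64: 36 * 65 = 2340.

2340


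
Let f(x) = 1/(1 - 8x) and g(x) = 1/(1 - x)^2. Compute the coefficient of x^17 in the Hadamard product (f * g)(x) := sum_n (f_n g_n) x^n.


f has coefficients f_k = 8^k. For g = 1/(1 - x)^2 the coefficient is g_k = C(k + 1, 1) = k + 1. The Hadamard coefficient is (f * g)_k = 8^k * (k + 1).
For k = 17: 8^17 * 18 = 2251799813685248 * 18 = 40532396646334464.

40532396646334464


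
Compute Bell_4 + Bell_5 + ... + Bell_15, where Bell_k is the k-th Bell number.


Recall Bell_k counts set partitions of a k-set (with Bell_0 = 1 by convention).
Bell_4 through Bell_15: 15, 52, 203, 877, 4140, 21147, 115975, 678570, 4213597, 27644437, 190899322, 1382958545
Sum = 15 + 52 + 203 + 877 + 4140 + 21147 + 115975 + 678570 + 4213597 + 27644437 + 190899322 + 1382958545 = 1606536880.

1606536880


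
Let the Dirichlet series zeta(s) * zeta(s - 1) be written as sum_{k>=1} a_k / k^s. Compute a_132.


Convolution gives a_k = sum_{d | k} d * 1 = sum_{d | k} d = sigma(k), the sum of positive divisors of k.
For k = 132, the divisors are 1, 2, 3, 4, 6, 11, 12, 22, 33, 44, 66, 132, so
sigma(132) = 1 + 2 + 3 + 4 + 6 + 11 + 12 + 22 + 33 + 44 + 66 + 132 = 336.

336


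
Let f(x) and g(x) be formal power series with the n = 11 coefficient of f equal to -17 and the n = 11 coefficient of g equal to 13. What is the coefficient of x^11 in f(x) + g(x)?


Addition of formal power series is termwise.
The coefficient of x^11 in f + g = -17 + 13
= -4

-4


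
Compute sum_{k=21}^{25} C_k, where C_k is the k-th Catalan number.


C_21 through C_25: 24466267020, 91482563640, 343059613650, 1289904147324, 4861946401452
Sum = 24466267020 + 91482563640 + 343059613650 + 1289904147324 + 4861946401452
= 6610858993086

6610858993086


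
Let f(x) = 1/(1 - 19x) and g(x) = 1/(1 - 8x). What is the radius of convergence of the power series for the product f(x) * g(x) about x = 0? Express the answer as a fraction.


The radius of 1/(1 - 19x) is 1/19 (nearest singularity at x = 1/19), and the radius of 1/(1 - 8x) is 1/8.
The product f(x)*g(x) = 1/((1 - 19x)(1 - 8x)) has singularities at both 1/19 and 1/8, so its radius of convergence is the distance to the nearest one:
min(1/19, 1/8) = 1/19.

1/19


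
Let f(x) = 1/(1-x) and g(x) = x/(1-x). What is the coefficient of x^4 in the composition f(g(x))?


First simplify the composition: f(g(x)) = 1/(1 - x/(1-x)) = (1-x)/((1-x) - x) = (1-x)/(1-2x).
Now extract the coefficient. Write (1-x)/(1-2x) = 1/(1-2x) - x/(1-2x).
The coefficient of x^n in 1/(1-2x) is 2^n, and in x/(1-2x) is 2^(n-1) (for n >= 1).
So the coefficient of x^4 is 2^4 - 2^3 = 16 - 8 = 8.

8


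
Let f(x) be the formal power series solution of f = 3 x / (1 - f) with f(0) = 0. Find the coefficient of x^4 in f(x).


Apply Lagrange inversion: f = 3 x * phi(f) with phi(t) = 1/(1 - t), so
[x^n] f = 3^n * (1/n) [t^(n-1)] phi(t)^n = 3^n * (1/n) [t^(n-1)] (1 - t)^(-n) = 3^n * (1/n) C(2n - 2, n - 1) = 3^n * C_{n-1}.
For n = 4: C_3 = C(6, 3) / 4 = 20/4 = 5.
With the 3^4 = 81 factor, the coefficient is 81 * 5 = 405.

405


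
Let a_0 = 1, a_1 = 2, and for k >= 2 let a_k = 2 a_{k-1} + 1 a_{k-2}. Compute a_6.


Iterating the recurrence forward:
a_0 = 1
a_1 = 2
a_2 = 2*2 + 1*1 = 5
a_3 = 2*5 + 1*2 = 12
a_4 = 2*12 + 1*5 = 29
a_5 = 2*29 + 1*12 = 70
a_6 = 2*70 + 1*29 = 169
So a_6 = 169.

169


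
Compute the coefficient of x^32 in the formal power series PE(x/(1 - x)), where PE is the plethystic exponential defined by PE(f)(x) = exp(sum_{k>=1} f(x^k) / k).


For f(x) = x/(1 - x) we have
sum_{k>=1} f(x^k) / k = sum_{k>=1} (1/k) * x^k / (1 - x^k) = sum_{k, m >= 1} x^(k m) / k,
which after exponentiating simplifies to
PE(x/(1 - x)) = prod_{k>=1} 1 / (1 - x^k).
This is the generating function for the partition function p(n), so the coefficient of x^32 is p(32).
Computing p(32) by dynamic programming over parts 1, 2, ..., 32: p(32) = 8349.

8349


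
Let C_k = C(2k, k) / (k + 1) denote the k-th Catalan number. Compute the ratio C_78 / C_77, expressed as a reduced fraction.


Using C_k = (2k)! / (k! (k+1)!), the ratio C_{k+1}/C_k simplifies to
C_{k+1}/C_k = [(2k+2)! / ((k+1)! (k+2)!)] * [k! (k+1)! / (2k)!]
 = (2k+2)(2k+1) / ((k+1)(k+2)) = 2(2k+1) / (k+2).
For k = 77: 2(2*77 + 1) / (77 + 2) = 310/79 = 310/79.

310/79


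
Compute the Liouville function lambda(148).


The Liouville function is lambda(k) = (-1)^Omega(k), where Omega(k) counts the prime factors of k with multiplicity.
Factoring: 148 = 2 * 2 * 37, so Omega(148) = 3.
lambda(148) = (-1)^3 = -1.

-1


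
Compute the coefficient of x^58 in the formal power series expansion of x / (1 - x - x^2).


Let f(x) = sum_{k>=0} a_k x^k. Multiplying f(x) * (1 - x - x^2) = x and matching coefficients gives a_0 = 0, a_1 = 1, and a_k = a_{k-1} + a_{k-2} for k >= 2. These are the Fibonacci numbers F_k.
Iterating from F_0 = 0, F_1 = 1:
F_0=0, F_1=1, F_2=1, F_3=2, F_4=3, F_5=5, F_6=8, F_7=13, F_8=21, F_9=34, ...
F_58 = 591286729879.

591286729879


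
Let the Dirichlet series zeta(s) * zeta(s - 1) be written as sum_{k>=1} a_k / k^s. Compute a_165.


Convolution gives a_k = sum_{d | k} d * 1 = sum_{d | k} d = sigma(k), the sum of positive divisors of k.
For k = 165, the divisors are 1, 3, 5, 11, 15, 33, 55, 165, so
sigma(165) = 1 + 3 + 5 + 11 + 15 + 33 + 55 + 165 = 288.

288


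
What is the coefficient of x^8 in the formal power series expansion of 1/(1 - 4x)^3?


The general identity 1/(1 - c x)^r = sum_{k>=0} c^k C(k + r - 1, r - 1) x^k follows by substituting y = c x into 1/(1 - y)^r = sum_{k>=0} C(k + r - 1, r - 1) y^k.
For c = 4, r = 3, k = 8:
4^8 * C(10, 2) = 65536 * 45 = 2949120.

2949120


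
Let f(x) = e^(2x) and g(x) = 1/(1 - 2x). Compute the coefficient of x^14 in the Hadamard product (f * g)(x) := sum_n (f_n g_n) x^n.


Expanding: f_k = 2^k/k! (from e^(2x)) and g_k = 2^k (from 1/(1 - 2x)). So the Hadamard coefficient (f * g)_k = 2^k 2^k / k! = (4)^k / k!.
For k = 14: 4^14/14! = 268435456/87178291200 = 131072/42567525.

131072/42567525


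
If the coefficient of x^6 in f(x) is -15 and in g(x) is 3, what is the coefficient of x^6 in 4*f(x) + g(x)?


Scalar multiplication scales coefficients: 4 * -15 = -60.
Then add the g coefficient: -60 + 3
= -57

-57


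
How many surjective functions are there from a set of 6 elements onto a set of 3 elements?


By inclusion-exclusion on which target elements are missed, the number of surjections from an n-set onto a k-set is
surj(n, k) = sum_{j=0}^{k} (-1)^j C(k, j) (k - j)^n.
Equivalently surj(n, k) = k! * S(n, k), where S(n, k) is the Stirling number of the second kind.
For n = 6, k = 3:
S(6, 3) = 90, so
surj = 3! * 90 = 6 * 90 = 540.

540


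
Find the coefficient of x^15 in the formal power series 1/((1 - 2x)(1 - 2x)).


By partial fractions or Cauchy convolution:
The coefficient equals sum_{k=0}^{15} 2^k * 2^(15-k).
= 524288

524288


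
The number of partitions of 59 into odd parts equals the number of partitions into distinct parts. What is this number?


Computing partitions of 59 into odd parts (1, 3, 5, ...):
Using the generating function prod_{k>=0} 1/(1-x^(2k+1)),
the count is 9792

9792


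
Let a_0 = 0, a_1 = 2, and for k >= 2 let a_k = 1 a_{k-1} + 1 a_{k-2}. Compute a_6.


Iterating the recurrence forward:
a_0 = 0
a_1 = 2
a_2 = 1*2 + 1*0 = 2
a_3 = 1*2 + 1*2 = 4
a_4 = 1*4 + 1*2 = 6
a_5 = 1*6 + 1*4 = 10
a_6 = 1*10 + 1*6 = 16
So a_6 = 16.

16


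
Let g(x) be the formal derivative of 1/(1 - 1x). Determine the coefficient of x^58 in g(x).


Differentiate termwise: d/dx sum_{k>=0} 1^k x^k = sum_{k>=1} k 1^k x^(k-1) = sum_{j>=0} (j+1) 1^(j+1) x^j.
Equivalently, d/dx [1/(1 - 1x)] = 1/(1 - 1x)^2.
For j = 58: 59 * 1^59 = 59 * 1 = 59.

59


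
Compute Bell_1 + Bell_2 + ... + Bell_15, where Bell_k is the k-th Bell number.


Recall Bell_k counts set partitions of a k-set (with Bell_0 = 1 by convention).
Bell_1 through Bell_15: 1, 2, 5, 15, 52, 203, 877, 4140, 21147, 115975, 678570, 4213597, 27644437, 190899322, 1382958545
Sum = 1 + 2 + 5 + 15 + 52 + 203 + 877 + 4140 + 21147 + 115975 + 678570 + 4213597 + 27644437 + 190899322 + 1382958545 = 1606536888.

1606536888


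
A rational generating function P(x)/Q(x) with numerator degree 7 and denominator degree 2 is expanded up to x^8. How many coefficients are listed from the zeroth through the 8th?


Expanding up to x^8 gives the coefficients for x^0, x^1, ..., x^8.
That is 8 + 1 = 9 coefficients in total.

9


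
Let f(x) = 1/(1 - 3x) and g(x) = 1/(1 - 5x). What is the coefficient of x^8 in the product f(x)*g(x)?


The coefficient of x^n in f*g is the Cauchy product: sum_{k=0}^{n} a^k * b^(n-k).
With a=3, b=5, n=8:
sum_{k=0}^{8} 3^k * 5^(8-k)
= 966721

966721


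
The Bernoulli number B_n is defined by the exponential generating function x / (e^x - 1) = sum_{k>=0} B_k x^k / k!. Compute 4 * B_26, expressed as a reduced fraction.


Bernoulli numbers can also be computed recursively via B_0 = 1 and sum_{j=0}^{m} C(m+1, j) B_j = 0 for m >= 1. Odd-index Bernoulli numbers vanish for k >= 3.
Computing B_26 = 8553103/6, so 4 * B_26 = 4 * 8553103/6 = 17106206/3.

17106206/3


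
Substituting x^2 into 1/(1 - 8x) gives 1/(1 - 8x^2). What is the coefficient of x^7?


Since 1/(1 - 8x^2) only has even powers of x,
the coefficient of x^7 (odd) is 0.

0


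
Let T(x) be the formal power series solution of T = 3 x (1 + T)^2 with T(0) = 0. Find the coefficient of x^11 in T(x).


Apply the Lagrange inversion formula: if T = 3 x * phi(T) with phi(t) = (1 + t)^2, then [x^n] T = 3^n * (1/n) [t^(n-1)] phi(t)^n = 3^n * (1/n) [t^(n-1)] (1 + t)^(2n) = 3^n * (1/n) C(2n, n-1).
Using the identity C(2n, n-1) = C(2n, n) * n / (n+1), the unscaled factor equals C(2n, n) / (n+1) = C_n, the n-th Catalan number.
For n = 11: C_11 = C(22, 11) / 12 = 705432/12 = 58786.
With the 3^11 = 177147 factor, the coefficient is 177147 * 58786 = 10413763542.

10413763542


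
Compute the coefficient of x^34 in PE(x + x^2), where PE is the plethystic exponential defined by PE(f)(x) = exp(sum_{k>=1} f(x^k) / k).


With f(x) = x + x^2, the exponent is sum_{k>=1} (x^k + x^(2k)) / k = -ln(1 - x) - ln(1 - x^2). Exponentiating:
PE(x + x^2) = 1 / ((1 - x)(1 - x^2)).
This is the generating function for partitions of n into parts of size 1 or 2. The number of 2's can be any j in 0..17, and the rest are 1's, so
[x^34] = floor(34/2) + 1 = 18.

18


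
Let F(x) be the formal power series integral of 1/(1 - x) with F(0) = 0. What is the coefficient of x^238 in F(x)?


1/(1 - x) = sum_{k>=0} x^k. Integrating termwise and using F(0) = 0 gives
F(x) = sum_{k>=0} x^(k+1) / (k+1) = sum_{m>=1} x^m / m = -ln(1 - x).
So the coefficient of x^238 is 1/238 = 1/238.

1/238


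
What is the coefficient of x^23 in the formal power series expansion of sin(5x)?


The Maclaurin series is sin(t) = sum_{k>=0} (-1)^k t^(2k+1) / (2k+1)!, so substituting t = 5x, only odd powers of x are nonzero, with coefficient of x^(2k+1) equal to (-1)^k 5^(2k+1) / (2k+1)!.
Write 23 = 2*11 + 1, giving the coefficient (-1)^11 * 5^23 / 23! = -11920928955078125/25852016738884976640000 = -19073486328125/41363226782215962624.

-19073486328125/41363226782215962624


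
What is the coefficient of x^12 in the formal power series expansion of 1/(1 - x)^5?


The negative binomial / multiset identity is
1/(1 - x)^r = sum_{k>=0} C(k + r - 1, r - 1) x^k.
Here r = 5 and k = 12, so the coefficient is
C(12 + 4, 4) = C(16, 4)
= 1820

1820


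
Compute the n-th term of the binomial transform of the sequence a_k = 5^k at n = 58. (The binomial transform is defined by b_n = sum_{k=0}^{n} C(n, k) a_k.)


With a_k = 5^k, b_n = sum_{k=0}^{n} C(n, k) 5^k = (1 + 5)^n by the binomial theorem.
For n = 58: (1 + 5)^58 = 6^58 = 1357602166130257152481187563160405662935023616.

1357602166130257152481187563160405662935023616


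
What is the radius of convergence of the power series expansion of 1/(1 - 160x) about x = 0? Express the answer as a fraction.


Expanding 1/(1 - 160x) = sum_{k>=0} 160^k x^k, the series converges when |160x| < 1, i.e., |x| < 1/160.
So the radius of convergence is 1/160 = 1/160.

1/160


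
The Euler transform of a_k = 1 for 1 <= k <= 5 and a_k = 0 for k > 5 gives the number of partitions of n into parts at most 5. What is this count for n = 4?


Partitions of 4 into parts at most 5:
Using generating function (1-x)^(-1)(1-x^2)^(-1)...(1-x^5)^(-1),
the coefficient of x^4 = 5

5


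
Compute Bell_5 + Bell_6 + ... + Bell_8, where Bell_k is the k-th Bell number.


Recall Bell_k counts set partitions of a k-set (with Bell_0 = 1 by convention).
Bell_5 through Bell_8: 52, 203, 877, 4140
Sum = 52 + 203 + 877 + 4140 = 5272.

5272


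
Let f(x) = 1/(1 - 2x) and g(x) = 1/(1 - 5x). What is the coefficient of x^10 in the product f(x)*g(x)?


The coefficient of x^n in f*g is the Cauchy product: sum_{k=0}^{n} a^k * b^(n-k).
With a=2, b=5, n=10:
sum_{k=0}^{10} 2^k * 5^(10-k)
= 16275359

16275359


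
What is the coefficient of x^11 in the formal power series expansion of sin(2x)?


The Maclaurin series is sin(t) = sum_{k>=0} (-1)^k t^(2k+1) / (2k+1)!, so substituting t = 2x, only odd powers of x are nonzero, with coefficient of x^(2k+1) equal to (-1)^k 2^(2k+1) / (2k+1)!.
Write 11 = 2*5 + 1, giving the coefficient (-1)^5 * 2^11 / 11! = -2048/39916800 = -8/155925.

-8/155925


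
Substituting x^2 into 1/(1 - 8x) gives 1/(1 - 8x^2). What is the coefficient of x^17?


Since 1/(1 - 8x^2) only has even powers of x,
the coefficient of x^17 (odd) is 0.

0


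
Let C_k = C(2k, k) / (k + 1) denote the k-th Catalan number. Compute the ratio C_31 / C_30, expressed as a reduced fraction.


Using C_k = (2k)! / (k! (k+1)!), the ratio C_{k+1}/C_k simplifies to
C_{k+1}/C_k = [(2k+2)! / ((k+1)! (k+2)!)] * [k! (k+1)! / (2k)!]
 = (2k+2)(2k+1) / ((k+1)(k+2)) = 2(2k+1) / (k+2).
For k = 30: 2(2*30 + 1) / (30 + 2) = 122/32 = 61/16.

61/16
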